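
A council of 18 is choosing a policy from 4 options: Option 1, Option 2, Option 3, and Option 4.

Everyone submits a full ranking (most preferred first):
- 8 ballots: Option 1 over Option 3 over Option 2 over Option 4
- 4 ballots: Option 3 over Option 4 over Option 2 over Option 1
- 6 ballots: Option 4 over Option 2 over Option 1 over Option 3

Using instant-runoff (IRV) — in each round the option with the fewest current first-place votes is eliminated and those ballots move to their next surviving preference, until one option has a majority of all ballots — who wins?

Round 1: Option 1 8, Option 2 0, Option 3 4, Option 4 6. Option 2 eliminated.
Round 2: Option 1 8, Option 3 4, Option 4 6. Option 3 eliminated.
Round 3: Option 1 8, Option 4 10. Option 4 has a majority (≥10).

Option 4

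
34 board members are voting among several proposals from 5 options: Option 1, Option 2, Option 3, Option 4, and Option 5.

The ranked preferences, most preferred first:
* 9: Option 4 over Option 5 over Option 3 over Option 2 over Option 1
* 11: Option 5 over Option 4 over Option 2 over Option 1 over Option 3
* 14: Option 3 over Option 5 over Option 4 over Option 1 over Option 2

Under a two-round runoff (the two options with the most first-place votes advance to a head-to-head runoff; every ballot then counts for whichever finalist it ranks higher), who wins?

Round 1 first-place votes: Option 1 0, Option 2 0, Option 3 14, Option 4 9, Option 5 11. Option 3 and Option 5 advance.
Runoff: Option 3 is ranked above Option 5 on 14 ballots, Option 5 above Option 3 on 20.

Option 5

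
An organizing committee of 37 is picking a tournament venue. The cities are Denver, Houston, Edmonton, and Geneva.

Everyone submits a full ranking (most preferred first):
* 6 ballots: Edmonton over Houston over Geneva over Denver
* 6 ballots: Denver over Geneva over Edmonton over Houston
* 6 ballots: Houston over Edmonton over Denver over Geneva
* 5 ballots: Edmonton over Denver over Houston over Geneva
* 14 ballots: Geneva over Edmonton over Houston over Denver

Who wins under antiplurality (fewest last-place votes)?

Last-place votes: Denver 20, Houston 6, Edmonton 0, Geneva 11.

Edmonton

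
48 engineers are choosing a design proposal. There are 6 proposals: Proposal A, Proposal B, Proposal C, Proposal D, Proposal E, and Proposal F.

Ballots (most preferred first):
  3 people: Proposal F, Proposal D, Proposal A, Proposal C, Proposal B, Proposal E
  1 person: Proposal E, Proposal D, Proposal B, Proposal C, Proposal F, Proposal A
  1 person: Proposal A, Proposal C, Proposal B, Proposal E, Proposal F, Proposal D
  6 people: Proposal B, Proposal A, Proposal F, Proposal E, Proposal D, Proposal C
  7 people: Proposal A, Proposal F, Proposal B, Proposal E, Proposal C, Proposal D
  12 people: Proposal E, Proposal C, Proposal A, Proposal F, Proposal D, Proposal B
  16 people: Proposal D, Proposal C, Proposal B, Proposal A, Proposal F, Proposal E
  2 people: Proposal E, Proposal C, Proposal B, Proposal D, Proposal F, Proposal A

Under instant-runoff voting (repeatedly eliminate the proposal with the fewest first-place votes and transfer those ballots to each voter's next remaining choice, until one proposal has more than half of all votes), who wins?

Round 1: Proposal A 8, Proposal B 6, Proposal C 0, Proposal D 16, Proposal E 15, Proposal F 3. Proposal C eliminated.
Round 2: Proposal A 8, Proposal B 6, Proposal D 16, Proposal E 15, Proposal F 3. Proposal F eliminated.
Round 3: Proposal A 8, Proposal B 6, Proposal D 19, Proposal E 15. Proposal B eliminated.
Round 4: Proposal A 14, Proposal D 19, Proposal E 15. Proposal A eliminated.
Round 5: Proposal D 19, Proposal E 29. Proposal E has a majority (≥25).

Proposal E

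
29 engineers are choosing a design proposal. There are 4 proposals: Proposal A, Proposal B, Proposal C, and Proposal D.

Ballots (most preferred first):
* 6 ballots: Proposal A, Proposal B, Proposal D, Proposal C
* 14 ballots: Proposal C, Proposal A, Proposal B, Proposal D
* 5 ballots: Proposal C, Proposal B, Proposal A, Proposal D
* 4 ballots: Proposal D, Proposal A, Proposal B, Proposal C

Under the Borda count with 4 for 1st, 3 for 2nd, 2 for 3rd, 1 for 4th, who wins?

Proposal A: 6×4 + 14×3 + 5×2 + 4×3 = 88
Proposal B: 6×3 + 14×2 + 5×3 + 4×2 = 69
Proposal C: 6×1 + 14×4 + 5×4 + 4×1 = 86
Proposal D: 6×2 + 14×1 + 5×1 + 4×4 = 47

Proposal A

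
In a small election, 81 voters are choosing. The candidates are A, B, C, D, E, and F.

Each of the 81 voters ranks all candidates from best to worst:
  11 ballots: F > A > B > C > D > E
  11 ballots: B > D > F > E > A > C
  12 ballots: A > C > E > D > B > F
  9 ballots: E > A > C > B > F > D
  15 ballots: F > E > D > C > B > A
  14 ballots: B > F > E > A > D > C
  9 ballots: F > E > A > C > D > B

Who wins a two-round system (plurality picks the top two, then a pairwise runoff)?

Round 1 first-place votes: A 12, B 25, C 0, D 0, E 9, F 35. F and B advance.
Runoff: F is ranked above B on 35 ballots, B above F on 46.

B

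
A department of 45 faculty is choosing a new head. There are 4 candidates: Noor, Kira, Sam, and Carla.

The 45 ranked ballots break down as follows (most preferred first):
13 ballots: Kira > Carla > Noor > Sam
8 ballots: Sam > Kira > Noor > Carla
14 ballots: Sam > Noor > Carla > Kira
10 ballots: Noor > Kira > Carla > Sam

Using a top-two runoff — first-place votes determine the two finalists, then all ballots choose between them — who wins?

Kira

Round 1 first-place votes: Noor 10, Kira 13, Sam 22, Carla 0. Sam and Kira advance.
Runoff: Sam is ranked above Kira on 22 ballots, Kira above Sam on 23.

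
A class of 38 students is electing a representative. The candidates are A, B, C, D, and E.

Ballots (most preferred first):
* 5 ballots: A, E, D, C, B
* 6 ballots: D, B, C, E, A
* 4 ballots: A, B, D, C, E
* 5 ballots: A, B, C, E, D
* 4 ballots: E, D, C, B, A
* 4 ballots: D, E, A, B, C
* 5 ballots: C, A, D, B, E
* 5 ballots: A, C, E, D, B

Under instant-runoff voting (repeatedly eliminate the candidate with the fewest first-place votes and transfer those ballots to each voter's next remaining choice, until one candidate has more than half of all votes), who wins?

A

Round 1: A 19, B 0, C 5, D 10, E 4. B eliminated.
Round 2: A 19, C 5, D 10, E 4. E eliminated.
Round 3: A 19, C 5, D 14. C eliminated.
Round 4: A 24, D 14. A has a majority (≥20).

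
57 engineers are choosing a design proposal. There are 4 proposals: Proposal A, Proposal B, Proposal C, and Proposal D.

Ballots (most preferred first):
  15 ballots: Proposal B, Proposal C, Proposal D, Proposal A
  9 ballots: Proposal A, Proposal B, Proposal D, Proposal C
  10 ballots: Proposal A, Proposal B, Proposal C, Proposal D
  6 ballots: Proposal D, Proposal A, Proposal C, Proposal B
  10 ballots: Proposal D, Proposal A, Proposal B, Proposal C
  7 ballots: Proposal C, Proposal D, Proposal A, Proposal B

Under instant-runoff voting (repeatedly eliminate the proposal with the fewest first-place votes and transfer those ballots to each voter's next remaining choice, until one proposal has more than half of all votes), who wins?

Proposal D

Round 1: Proposal A 19, Proposal B 15, Proposal C 7, Proposal D 16. Proposal C eliminated.
Round 2: Proposal A 19, Proposal B 15, Proposal D 23. Proposal B eliminated.
Round 3: Proposal A 19, Proposal D 38. Proposal D has a majority (≥29).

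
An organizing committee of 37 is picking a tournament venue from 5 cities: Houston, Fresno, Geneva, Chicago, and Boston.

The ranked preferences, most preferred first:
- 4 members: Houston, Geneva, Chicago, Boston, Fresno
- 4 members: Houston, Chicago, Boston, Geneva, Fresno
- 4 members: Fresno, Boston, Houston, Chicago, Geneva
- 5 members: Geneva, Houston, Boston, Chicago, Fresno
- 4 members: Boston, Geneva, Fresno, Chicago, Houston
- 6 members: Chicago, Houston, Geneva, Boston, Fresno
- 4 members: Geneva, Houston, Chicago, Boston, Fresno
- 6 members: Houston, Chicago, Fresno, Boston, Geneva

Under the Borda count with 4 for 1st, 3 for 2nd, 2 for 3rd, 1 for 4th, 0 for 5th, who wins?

Houston

Houston: 4×4 + 4×4 + 4×2 + 5×3 + 4×0 + 6×3 + 4×3 + 6×4 = 109
Fresno: 4×0 + 4×0 + 4×4 + 5×0 + 4×2 + 6×0 + 4×0 + 6×2 = 36
Geneva: 4×3 + 4×1 + 4×0 + 5×4 + 4×3 + 6×2 + 4×4 + 6×0 = 76
Chicago: 4×2 + 4×3 + 4×1 + 5×1 + 4×1 + 6×4 + 4×2 + 6×3 = 83
Boston: 4×1 + 4×2 + 4×3 + 5×2 + 4×4 + 6×1 + 4×1 + 6×1 = 66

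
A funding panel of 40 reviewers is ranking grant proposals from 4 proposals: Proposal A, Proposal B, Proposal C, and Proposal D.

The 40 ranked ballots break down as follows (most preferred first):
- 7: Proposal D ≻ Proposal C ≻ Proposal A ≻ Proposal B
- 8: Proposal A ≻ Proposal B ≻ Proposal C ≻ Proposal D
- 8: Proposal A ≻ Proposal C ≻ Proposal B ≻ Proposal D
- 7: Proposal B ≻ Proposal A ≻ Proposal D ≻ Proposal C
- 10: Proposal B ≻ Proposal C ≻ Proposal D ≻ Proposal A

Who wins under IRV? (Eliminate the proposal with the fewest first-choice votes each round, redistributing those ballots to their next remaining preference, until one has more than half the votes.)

Round 1: Proposal A 16, Proposal B 17, Proposal C 0, Proposal D 7. Proposal C eliminated.
Round 2: Proposal A 16, Proposal B 17, Proposal D 7. Proposal D eliminated.
Round 3: Proposal A 23, Proposal B 17. Proposal A has a majority (≥21).

Proposal A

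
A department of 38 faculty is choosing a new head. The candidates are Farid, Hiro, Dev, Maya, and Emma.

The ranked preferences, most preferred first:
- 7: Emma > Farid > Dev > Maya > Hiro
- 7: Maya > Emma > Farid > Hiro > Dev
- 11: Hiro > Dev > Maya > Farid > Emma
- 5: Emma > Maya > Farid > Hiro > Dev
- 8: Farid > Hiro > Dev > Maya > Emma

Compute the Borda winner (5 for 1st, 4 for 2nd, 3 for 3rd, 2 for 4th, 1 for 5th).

Farid

Farid: 7×4 + 7×3 + 11×2 + 5×3 + 8×5 = 126
Hiro: 7×1 + 7×2 + 11×5 + 5×2 + 8×4 = 118
Dev: 7×3 + 7×1 + 11×4 + 5×1 + 8×3 = 101
Maya: 7×2 + 7×5 + 11×3 + 5×4 + 8×2 = 118
Emma: 7×5 + 7×4 + 11×1 + 5×5 + 8×1 = 107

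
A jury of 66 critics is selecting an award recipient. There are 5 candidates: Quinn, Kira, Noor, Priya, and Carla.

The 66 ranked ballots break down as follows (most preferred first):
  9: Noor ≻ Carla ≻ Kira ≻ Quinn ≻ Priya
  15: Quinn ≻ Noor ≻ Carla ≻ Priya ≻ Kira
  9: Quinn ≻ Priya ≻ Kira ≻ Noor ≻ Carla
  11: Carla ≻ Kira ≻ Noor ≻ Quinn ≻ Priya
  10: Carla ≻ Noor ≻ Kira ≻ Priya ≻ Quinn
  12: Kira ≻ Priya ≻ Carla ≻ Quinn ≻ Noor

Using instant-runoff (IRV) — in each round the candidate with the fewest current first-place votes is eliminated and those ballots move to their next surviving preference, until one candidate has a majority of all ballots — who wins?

Carla

Round 1: Quinn 24, Kira 12, Noor 9, Priya 0, Carla 21. Priya eliminated.
Round 2: Quinn 24, Kira 12, Noor 9, Carla 21. Noor eliminated.
Round 3: Quinn 24, Kira 12, Carla 30. Kira eliminated.
Round 4: Quinn 24, Carla 42. Carla has a majority (≥34).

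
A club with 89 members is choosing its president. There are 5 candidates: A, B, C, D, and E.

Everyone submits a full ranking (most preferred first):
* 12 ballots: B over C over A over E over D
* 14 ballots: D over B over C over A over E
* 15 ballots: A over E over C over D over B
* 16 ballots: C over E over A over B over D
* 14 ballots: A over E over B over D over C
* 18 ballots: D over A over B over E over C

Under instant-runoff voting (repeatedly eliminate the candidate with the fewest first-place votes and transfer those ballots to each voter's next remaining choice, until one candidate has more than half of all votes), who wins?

Round 1: A 29, B 12, C 16, D 32, E 0. E eliminated.
Round 2: A 29, B 12, C 16, D 32. B eliminated.
Round 3: A 29, C 28, D 32. C eliminated.
Round 4: A 57, D 32. A has a majority (≥45).

A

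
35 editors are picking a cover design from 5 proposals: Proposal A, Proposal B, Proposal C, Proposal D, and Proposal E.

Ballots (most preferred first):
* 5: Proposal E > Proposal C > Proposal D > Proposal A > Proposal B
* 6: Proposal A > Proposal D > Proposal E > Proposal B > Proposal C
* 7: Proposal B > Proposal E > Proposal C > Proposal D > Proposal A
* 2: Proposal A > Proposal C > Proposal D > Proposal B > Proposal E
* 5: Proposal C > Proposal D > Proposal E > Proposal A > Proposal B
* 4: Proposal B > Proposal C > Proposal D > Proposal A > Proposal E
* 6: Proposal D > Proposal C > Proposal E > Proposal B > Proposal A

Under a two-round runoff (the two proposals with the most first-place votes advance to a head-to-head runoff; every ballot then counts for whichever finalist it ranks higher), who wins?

Round 1 first-place votes: Proposal A 8, Proposal B 11, Proposal C 5, Proposal D 6, Proposal E 5. Proposal B and Proposal A advance.
Runoff: Proposal B is ranked above Proposal A on 17 ballots, Proposal A above Proposal B on 18.

Proposal A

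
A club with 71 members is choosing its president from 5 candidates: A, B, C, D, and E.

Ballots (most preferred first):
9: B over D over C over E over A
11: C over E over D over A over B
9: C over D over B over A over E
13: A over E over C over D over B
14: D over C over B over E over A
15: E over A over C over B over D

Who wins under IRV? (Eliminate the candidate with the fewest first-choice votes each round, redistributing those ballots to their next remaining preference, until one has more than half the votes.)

Round 1: A 13, B 9, C 20, D 14, E 15. B eliminated.
Round 2: A 13, C 20, D 23, E 15. A eliminated.
Round 3: C 20, D 23, E 28. C eliminated.
Round 4: D 32, E 39. E has a majority (≥36).

E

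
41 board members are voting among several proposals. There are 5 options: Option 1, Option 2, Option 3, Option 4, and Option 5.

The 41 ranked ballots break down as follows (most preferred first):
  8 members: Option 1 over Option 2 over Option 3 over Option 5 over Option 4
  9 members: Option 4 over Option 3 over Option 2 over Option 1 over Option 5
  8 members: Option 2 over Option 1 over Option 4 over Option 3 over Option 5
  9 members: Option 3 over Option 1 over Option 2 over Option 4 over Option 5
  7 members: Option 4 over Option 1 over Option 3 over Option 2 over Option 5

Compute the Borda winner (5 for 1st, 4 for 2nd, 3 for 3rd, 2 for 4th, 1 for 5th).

Option 1: 8×5 + 9×2 + 8×4 + 9×4 + 7×4 = 154
Option 2: 8×4 + 9×3 + 8×5 + 9×3 + 7×2 = 140
Option 3: 8×3 + 9×4 + 8×2 + 9×5 + 7×3 = 142
Option 4: 8×1 + 9×5 + 8×3 + 9×2 + 7×5 = 130
Option 5: 8×2 + 9×1 + 8×1 + 9×1 + 7×1 = 49

Option 1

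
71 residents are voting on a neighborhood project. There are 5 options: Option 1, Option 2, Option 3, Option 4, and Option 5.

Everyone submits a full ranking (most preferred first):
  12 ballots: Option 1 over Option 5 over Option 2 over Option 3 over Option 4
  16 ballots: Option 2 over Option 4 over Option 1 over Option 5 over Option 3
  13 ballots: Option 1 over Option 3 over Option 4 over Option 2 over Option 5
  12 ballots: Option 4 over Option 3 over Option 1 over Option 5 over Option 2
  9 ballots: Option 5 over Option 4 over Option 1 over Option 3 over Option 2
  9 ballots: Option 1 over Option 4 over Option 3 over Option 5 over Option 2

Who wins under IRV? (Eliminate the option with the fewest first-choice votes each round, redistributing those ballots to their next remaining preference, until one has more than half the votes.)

Round 1: Option 1 34, Option 2 16, Option 3 0, Option 4 12, Option 5 9. Option 3 eliminated.
Round 2: Option 1 34, Option 2 16, Option 4 12, Option 5 9. Option 5 eliminated.
Round 3: Option 1 34, Option 2 16, Option 4 21. Option 2 eliminated.
Round 4: Option 1 34, Option 4 37. Option 4 has a majority (≥36).

Option 4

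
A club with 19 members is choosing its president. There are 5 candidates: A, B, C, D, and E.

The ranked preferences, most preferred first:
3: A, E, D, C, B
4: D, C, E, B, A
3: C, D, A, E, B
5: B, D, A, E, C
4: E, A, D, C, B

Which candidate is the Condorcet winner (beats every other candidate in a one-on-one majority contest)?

D vs A: 12–7
D vs B: 14–5
D vs C: 16–3
D vs E: 12–7
D beats every other candidate.

D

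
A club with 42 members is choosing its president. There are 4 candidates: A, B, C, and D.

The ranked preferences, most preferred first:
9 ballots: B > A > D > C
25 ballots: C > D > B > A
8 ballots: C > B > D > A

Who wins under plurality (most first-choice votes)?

First-place votes: A 0, B 9, C 33, D 0.

C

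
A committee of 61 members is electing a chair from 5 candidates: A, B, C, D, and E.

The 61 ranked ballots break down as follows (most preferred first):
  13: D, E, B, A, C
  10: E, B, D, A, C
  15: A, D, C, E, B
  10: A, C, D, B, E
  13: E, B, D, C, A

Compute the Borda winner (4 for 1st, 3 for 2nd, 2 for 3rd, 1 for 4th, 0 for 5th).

A: 13×1 + 10×1 + 15×4 + 10×4 + 13×0 = 123
B: 13×2 + 10×3 + 15×0 + 10×1 + 13×3 = 105
C: 13×0 + 10×0 + 15×2 + 10×3 + 13×1 = 73
D: 13×4 + 10×2 + 15×3 + 10×2 + 13×2 = 163
E: 13×3 + 10×4 + 15×1 + 10×0 + 13×4 = 146

D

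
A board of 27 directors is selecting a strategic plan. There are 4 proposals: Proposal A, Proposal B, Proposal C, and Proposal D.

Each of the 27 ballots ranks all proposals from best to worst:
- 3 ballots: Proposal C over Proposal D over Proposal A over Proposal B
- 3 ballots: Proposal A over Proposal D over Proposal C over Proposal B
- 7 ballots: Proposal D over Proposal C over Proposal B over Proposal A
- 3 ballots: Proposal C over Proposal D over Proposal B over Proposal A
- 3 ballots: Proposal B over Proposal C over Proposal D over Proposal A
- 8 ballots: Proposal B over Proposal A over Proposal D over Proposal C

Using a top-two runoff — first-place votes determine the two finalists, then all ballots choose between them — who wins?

Proposal D

Round 1 first-place votes: Proposal A 3, Proposal B 11, Proposal C 6, Proposal D 7. Proposal B and Proposal D advance.
Runoff: Proposal B is ranked above Proposal D on 11 ballots, Proposal D above Proposal B on 16.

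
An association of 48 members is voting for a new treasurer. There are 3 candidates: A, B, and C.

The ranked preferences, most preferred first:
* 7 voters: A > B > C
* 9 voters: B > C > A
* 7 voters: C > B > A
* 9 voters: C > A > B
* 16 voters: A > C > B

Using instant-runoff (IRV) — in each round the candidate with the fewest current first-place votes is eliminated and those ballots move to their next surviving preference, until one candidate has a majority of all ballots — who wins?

Round 1: A 23, B 9, C 16. B eliminated.
Round 2: A 23, C 25. C has a majority (≥25).

C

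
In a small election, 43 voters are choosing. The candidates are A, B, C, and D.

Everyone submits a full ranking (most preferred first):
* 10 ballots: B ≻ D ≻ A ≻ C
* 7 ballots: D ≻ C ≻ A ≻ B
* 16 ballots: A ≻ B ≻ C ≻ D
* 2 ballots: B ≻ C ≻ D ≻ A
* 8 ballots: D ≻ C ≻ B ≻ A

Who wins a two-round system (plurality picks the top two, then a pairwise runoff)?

D

Round 1 first-place votes: A 16, B 12, C 0, D 15. A and D advance.
Runoff: A is ranked above D on 16 ballots, D above A on 27.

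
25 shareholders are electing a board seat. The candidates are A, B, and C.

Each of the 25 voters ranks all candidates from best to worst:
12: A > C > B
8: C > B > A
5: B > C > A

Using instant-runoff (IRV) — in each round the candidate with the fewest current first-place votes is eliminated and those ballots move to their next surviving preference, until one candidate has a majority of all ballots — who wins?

C

Round 1: A 12, B 5, C 8. B eliminated.
Round 2: A 12, C 13. C has a majority (≥13).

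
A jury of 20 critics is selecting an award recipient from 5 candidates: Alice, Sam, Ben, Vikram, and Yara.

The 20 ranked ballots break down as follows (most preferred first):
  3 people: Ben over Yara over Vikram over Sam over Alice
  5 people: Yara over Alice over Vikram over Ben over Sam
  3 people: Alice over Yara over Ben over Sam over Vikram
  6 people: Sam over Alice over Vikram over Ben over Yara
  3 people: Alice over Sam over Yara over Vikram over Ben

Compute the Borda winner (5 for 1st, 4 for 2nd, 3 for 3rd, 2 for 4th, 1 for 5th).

Alice: 3×1 + 5×4 + 3×5 + 6×4 + 3×5 = 77
Sam: 3×2 + 5×1 + 3×2 + 6×5 + 3×4 = 59
Ben: 3×5 + 5×2 + 3×3 + 6×2 + 3×1 = 49
Vikram: 3×3 + 5×3 + 3×1 + 6×3 + 3×2 = 51
Yara: 3×4 + 5×5 + 3×4 + 6×1 + 3×3 = 64

Alice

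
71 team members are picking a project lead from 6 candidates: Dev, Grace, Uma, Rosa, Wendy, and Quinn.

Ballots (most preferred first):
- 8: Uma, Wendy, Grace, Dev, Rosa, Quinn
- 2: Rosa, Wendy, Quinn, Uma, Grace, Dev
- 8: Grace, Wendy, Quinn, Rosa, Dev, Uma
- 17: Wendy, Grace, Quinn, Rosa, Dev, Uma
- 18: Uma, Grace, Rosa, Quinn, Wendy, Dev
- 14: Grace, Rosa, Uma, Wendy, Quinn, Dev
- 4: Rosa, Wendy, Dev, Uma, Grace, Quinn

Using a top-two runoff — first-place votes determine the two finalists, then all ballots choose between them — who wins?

Grace

Round 1 first-place votes: Dev 0, Grace 22, Uma 26, Rosa 6, Wendy 17, Quinn 0. Uma and Grace advance.
Runoff: Uma is ranked above Grace on 32 ballots, Grace above Uma on 39.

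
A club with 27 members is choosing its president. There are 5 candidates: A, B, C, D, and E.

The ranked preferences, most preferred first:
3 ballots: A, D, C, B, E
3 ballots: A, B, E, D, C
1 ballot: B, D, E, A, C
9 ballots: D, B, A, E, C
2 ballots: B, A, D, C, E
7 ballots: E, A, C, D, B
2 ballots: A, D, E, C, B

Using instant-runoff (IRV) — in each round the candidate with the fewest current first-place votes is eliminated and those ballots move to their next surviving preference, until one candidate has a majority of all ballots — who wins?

Round 1: A 8, B 3, C 0, D 9, E 7. C eliminated.
Round 2: A 8, B 3, D 9, E 7. B eliminated.
Round 3: A 10, D 10, E 7. E eliminated.
Round 4: A 17, D 10. A has a majority (≥14).

A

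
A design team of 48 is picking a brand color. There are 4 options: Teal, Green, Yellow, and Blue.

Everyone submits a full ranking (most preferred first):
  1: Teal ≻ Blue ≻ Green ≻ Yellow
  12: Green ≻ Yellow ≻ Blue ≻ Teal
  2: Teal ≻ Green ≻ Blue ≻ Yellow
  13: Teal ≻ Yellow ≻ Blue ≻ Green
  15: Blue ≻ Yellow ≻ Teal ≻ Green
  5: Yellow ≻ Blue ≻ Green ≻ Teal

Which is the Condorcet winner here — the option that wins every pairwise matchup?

Yellow vs Teal: 32–16
Yellow vs Green: 33–15
Yellow vs Blue: 30–18
Yellow beats every other option.

Yellow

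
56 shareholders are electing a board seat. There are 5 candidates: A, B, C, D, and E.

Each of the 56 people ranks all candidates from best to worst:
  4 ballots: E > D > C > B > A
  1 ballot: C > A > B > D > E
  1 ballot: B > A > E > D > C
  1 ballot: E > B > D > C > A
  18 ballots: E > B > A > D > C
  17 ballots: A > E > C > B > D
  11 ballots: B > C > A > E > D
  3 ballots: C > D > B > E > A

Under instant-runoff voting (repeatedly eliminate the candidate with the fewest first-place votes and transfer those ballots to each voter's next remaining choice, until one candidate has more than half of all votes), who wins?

A

Round 1: A 17, B 12, C 4, D 0, E 23. D eliminated.
Round 2: A 17, B 12, C 4, E 23. C eliminated.
Round 3: A 18, B 15, E 23. B eliminated.
Round 4: A 30, E 26. A has a majority (≥29).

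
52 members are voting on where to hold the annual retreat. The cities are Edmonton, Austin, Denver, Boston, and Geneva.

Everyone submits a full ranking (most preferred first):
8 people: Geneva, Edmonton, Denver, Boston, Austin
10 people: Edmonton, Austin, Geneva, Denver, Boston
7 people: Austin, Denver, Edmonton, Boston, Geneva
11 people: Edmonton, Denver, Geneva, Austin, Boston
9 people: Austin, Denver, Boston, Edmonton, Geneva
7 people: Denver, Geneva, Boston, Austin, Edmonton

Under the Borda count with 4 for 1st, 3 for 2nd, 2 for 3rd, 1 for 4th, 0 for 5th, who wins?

Edmonton: 8×3 + 10×4 + 7×2 + 11×4 + 9×1 + 7×0 = 131
Austin: 8×0 + 10×3 + 7×4 + 11×1 + 9×4 + 7×1 = 112
Denver: 8×2 + 10×1 + 7×3 + 11×3 + 9×3 + 7×4 = 135
Boston: 8×1 + 10×0 + 7×1 + 11×0 + 9×2 + 7×2 = 47
Geneva: 8×4 + 10×2 + 7×0 + 11×2 + 9×0 + 7×3 = 95

Denver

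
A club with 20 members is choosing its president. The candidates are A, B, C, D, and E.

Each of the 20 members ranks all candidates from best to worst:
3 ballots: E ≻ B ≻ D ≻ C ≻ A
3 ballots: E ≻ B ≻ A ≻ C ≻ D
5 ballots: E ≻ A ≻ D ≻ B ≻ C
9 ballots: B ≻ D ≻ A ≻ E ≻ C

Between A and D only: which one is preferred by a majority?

D

A is ranked above D on 8 ballots; D above A on 12.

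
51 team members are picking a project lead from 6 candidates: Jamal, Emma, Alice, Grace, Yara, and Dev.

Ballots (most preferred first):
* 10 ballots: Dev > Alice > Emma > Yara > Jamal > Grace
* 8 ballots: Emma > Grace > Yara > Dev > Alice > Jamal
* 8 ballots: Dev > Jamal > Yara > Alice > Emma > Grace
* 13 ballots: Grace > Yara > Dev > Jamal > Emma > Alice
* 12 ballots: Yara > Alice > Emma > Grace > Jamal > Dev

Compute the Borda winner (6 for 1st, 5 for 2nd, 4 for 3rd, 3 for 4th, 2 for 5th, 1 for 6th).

Jamal: 10×2 + 8×1 + 8×5 + 13×3 + 12×2 = 131
Emma: 10×4 + 8×6 + 8×2 + 13×2 + 12×4 = 178
Alice: 10×5 + 8×2 + 8×3 + 13×1 + 12×5 = 163
Grace: 10×1 + 8×5 + 8×1 + 13×6 + 12×3 = 172
Yara: 10×3 + 8×4 + 8×4 + 13×5 + 12×6 = 231
Dev: 10×6 + 8×3 + 8×6 + 13×4 + 12×1 = 196

Yara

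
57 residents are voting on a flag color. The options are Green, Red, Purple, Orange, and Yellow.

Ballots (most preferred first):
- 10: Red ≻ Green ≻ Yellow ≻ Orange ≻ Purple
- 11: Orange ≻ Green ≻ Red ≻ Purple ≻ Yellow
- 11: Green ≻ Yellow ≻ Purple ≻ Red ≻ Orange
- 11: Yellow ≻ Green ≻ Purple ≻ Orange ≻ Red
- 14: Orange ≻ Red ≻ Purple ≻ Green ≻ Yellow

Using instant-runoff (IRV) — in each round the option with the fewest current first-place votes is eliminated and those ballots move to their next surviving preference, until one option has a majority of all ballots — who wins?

Green

Round 1: Green 11, Red 10, Purple 0, Orange 25, Yellow 11. Purple eliminated.
Round 2: Green 11, Red 10, Orange 25, Yellow 11. Red eliminated.
Round 3: Green 21, Orange 25, Yellow 11. Yellow eliminated.
Round 4: Green 32, Orange 25. Green has a majority (≥29).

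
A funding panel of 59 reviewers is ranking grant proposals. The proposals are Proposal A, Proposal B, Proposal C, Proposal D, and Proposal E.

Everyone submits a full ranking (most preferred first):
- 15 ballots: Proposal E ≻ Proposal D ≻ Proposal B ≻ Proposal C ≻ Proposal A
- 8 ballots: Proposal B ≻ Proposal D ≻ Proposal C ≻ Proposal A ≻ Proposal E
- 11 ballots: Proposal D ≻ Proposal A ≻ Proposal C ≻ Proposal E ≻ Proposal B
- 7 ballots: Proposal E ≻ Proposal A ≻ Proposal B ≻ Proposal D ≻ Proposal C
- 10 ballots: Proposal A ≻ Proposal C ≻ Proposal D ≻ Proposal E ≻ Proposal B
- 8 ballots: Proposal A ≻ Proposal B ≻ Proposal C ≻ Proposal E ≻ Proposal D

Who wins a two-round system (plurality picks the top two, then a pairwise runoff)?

Round 1 first-place votes: Proposal A 18, Proposal B 8, Proposal C 0, Proposal D 11, Proposal E 22. Proposal E and Proposal A advance.
Runoff: Proposal E is ranked above Proposal A on 22 ballots, Proposal A above Proposal E on 37.

Proposal A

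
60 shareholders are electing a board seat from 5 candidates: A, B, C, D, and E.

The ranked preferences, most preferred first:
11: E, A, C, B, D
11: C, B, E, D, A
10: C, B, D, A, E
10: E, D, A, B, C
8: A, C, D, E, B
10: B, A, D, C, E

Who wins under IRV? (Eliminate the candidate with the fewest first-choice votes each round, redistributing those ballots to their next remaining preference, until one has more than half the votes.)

C

Round 1: A 8, B 10, C 21, D 0, E 21. D eliminated.
Round 2: A 8, B 10, C 21, E 21. A eliminated.
Round 3: B 10, C 29, E 21. B eliminated.
Round 4: C 39, E 21. C has a majority (≥31).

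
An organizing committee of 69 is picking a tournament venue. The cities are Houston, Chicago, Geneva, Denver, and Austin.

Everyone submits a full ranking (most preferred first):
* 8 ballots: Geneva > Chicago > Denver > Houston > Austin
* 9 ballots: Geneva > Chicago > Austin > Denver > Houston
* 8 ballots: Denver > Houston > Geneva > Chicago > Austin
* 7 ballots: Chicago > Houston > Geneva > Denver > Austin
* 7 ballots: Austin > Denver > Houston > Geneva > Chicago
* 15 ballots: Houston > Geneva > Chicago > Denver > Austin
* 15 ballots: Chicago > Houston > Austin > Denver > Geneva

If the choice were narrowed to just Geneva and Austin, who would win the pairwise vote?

Geneva

Geneva is ranked above Austin on 47 ballots; Austin above Geneva on 22.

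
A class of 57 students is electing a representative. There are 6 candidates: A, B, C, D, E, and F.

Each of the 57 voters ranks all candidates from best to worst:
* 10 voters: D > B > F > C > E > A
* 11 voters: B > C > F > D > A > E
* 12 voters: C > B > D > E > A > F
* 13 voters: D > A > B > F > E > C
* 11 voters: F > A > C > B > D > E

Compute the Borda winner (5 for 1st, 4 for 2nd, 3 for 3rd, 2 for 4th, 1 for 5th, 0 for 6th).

A: 10×0 + 11×1 + 12×1 + 13×4 + 11×4 = 119
B: 10×4 + 11×5 + 12×4 + 13×3 + 11×2 = 204
C: 10×2 + 11×4 + 12×5 + 13×0 + 11×3 = 157
D: 10×5 + 11×2 + 12×3 + 13×5 + 11×1 = 184
E: 10×1 + 11×0 + 12×2 + 13×1 + 11×0 = 47
F: 10×3 + 11×3 + 12×0 + 13×2 + 11×5 = 144

B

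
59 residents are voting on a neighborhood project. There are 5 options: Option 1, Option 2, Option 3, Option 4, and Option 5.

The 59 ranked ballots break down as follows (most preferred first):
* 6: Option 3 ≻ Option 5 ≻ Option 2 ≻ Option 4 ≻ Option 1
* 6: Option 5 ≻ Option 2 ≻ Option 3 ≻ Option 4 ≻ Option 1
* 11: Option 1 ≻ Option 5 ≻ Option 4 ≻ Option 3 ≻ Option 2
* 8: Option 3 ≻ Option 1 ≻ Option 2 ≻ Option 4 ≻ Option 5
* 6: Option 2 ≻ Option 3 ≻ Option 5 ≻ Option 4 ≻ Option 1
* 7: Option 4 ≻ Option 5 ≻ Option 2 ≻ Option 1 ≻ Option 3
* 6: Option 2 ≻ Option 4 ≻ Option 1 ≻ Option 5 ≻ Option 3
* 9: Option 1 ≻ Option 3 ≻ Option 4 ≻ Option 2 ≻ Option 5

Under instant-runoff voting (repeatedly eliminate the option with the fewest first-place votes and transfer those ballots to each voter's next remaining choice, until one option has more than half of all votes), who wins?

Option 2

Round 1: Option 1 20, Option 2 12, Option 3 14, Option 4 7, Option 5 6. Option 5 eliminated.
Round 2: Option 1 20, Option 2 18, Option 3 14, Option 4 7. Option 4 eliminated.
Round 3: Option 1 20, Option 2 25, Option 3 14. Option 3 eliminated.
Round 4: Option 1 28, Option 2 31. Option 2 has a majority (≥30).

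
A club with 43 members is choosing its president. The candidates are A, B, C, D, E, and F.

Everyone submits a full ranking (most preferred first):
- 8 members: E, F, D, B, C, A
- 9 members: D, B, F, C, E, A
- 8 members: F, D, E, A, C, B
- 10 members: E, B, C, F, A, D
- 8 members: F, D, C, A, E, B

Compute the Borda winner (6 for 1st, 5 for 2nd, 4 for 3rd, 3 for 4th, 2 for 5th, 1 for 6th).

A: 8×1 + 9×1 + 8×3 + 10×2 + 8×3 = 85
B: 8×3 + 9×5 + 8×1 + 10×5 + 8×1 = 135
C: 8×2 + 9×3 + 8×2 + 10×4 + 8×4 = 131
D: 8×4 + 9×6 + 8×5 + 10×1 + 8×5 = 176
E: 8×6 + 9×2 + 8×4 + 10×6 + 8×2 = 174
F: 8×5 + 9×4 + 8×6 + 10×3 + 8×6 = 202

F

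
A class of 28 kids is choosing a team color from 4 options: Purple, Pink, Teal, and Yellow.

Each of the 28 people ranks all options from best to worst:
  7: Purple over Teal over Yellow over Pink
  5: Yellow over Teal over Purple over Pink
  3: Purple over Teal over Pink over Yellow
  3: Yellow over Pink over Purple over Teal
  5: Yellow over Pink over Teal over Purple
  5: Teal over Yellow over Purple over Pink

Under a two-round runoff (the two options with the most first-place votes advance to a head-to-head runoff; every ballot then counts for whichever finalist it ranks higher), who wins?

Round 1 first-place votes: Purple 10, Pink 0, Teal 5, Yellow 13. Yellow and Purple advance.
Runoff: Yellow is ranked above Purple on 18 ballots, Purple above Yellow on 10.

Yellow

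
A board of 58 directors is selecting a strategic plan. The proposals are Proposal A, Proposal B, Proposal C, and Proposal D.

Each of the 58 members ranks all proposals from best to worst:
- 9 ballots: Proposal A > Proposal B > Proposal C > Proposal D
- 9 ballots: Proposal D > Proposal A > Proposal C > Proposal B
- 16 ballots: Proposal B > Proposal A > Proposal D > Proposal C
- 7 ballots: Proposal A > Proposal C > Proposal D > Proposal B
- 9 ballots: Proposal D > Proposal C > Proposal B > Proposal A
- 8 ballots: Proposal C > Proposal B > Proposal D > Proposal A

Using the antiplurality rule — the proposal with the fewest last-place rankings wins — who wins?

Last-place votes: Proposal A 17, Proposal B 16, Proposal C 16, Proposal D 9.

Proposal D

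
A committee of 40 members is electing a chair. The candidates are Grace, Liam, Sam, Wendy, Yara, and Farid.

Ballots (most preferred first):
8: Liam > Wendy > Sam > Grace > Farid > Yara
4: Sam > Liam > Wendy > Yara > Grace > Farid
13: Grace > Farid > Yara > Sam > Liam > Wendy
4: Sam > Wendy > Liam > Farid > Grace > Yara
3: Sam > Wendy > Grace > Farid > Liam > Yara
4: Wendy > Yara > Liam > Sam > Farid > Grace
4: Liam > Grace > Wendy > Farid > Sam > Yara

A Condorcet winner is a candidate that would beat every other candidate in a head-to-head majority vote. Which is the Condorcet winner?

Sam vs Grace: 23–17
Sam vs Liam: 24–16
Sam vs Wendy: 24–16
Sam vs Yara: 23–17
Sam vs Farid: 23–17
Sam beats every other candidate.

Sam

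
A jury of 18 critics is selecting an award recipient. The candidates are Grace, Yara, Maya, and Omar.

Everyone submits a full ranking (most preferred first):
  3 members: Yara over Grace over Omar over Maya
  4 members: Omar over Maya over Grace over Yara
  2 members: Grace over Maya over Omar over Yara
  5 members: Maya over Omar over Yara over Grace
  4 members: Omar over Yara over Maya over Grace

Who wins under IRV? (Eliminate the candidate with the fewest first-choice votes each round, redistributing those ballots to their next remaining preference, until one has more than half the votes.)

Round 1: Grace 2, Yara 3, Maya 5, Omar 8. Grace eliminated.
Round 2: Yara 3, Maya 7, Omar 8. Yara eliminated.
Round 3: Maya 7, Omar 11. Omar has a majority (≥10).

Omar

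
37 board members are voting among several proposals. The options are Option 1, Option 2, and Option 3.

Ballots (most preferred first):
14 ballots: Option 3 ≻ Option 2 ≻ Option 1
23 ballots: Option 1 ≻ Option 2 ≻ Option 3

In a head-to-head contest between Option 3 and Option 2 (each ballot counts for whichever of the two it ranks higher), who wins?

Option 2

Option 3 is ranked above Option 2 on 14 ballots; Option 2 above Option 3 on 23.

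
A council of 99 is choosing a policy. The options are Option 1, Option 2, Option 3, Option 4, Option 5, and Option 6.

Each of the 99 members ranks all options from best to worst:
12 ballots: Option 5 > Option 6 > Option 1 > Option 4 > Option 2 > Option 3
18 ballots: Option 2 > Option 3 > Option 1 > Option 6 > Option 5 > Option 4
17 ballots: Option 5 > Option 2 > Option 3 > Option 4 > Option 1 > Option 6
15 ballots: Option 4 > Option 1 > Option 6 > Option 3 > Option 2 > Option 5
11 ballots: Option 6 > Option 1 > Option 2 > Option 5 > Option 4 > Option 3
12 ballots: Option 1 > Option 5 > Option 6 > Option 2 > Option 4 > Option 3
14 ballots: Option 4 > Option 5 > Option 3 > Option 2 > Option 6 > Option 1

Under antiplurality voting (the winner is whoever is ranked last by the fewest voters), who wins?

Option 2

Last-place votes: Option 1 14, Option 2 0, Option 3 35, Option 4 18, Option 5 15, Option 6 17.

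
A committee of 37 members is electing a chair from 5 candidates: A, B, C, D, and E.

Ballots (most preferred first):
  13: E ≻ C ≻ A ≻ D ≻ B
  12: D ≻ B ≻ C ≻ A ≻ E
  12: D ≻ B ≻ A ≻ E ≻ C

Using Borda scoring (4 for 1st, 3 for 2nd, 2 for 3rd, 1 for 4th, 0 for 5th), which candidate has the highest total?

D

A: 13×2 + 12×1 + 12×2 = 62
B: 13×0 + 12×3 + 12×3 = 72
C: 13×3 + 12×2 + 12×0 = 63
D: 13×1 + 12×4 + 12×4 = 109
E: 13×4 + 12×0 + 12×1 = 64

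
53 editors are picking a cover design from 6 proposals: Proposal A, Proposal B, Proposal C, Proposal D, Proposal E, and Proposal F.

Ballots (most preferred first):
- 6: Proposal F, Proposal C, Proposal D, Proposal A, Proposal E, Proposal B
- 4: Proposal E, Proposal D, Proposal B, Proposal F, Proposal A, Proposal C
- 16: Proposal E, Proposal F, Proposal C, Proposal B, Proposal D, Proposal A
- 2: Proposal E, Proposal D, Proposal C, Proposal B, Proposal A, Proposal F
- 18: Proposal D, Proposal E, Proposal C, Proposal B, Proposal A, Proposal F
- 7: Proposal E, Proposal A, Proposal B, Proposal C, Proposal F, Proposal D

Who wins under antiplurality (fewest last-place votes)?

Last-place votes: Proposal A 16, Proposal B 6, Proposal C 4, Proposal D 7, Proposal E 0, Proposal F 20.

Proposal E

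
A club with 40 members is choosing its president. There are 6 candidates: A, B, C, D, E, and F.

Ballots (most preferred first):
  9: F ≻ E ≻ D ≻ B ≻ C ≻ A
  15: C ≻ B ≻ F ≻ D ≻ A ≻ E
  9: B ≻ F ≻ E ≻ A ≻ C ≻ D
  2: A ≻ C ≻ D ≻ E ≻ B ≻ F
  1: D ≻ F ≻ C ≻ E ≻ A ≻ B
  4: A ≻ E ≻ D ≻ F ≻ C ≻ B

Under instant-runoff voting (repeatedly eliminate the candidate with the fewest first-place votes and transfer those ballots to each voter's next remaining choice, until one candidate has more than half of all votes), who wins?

Round 1: A 6, B 9, C 15, D 1, E 0, F 9. E eliminated.
Round 2: A 6, B 9, C 15, D 1, F 9. D eliminated.
Round 3: A 6, B 9, C 15, F 10. A eliminated.
Round 4: B 9, C 17, F 14. B eliminated.
Round 5: C 17, F 23. F has a majority (≥21).

F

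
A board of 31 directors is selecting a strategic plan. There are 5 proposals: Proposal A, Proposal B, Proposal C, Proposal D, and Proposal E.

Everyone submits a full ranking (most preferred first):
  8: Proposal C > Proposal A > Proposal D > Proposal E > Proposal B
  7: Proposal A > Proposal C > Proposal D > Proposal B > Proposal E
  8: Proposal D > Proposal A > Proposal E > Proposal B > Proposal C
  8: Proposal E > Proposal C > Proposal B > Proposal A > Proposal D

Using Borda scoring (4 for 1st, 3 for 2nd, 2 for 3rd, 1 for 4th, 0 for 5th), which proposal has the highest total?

Proposal A

Proposal A: 8×3 + 7×4 + 8×3 + 8×1 = 84
Proposal B: 8×0 + 7×1 + 8×1 + 8×2 = 31
Proposal C: 8×4 + 7×3 + 8×0 + 8×3 = 77
Proposal D: 8×2 + 7×2 + 8×4 + 8×0 = 62
Proposal E: 8×1 + 7×0 + 8×2 + 8×4 = 56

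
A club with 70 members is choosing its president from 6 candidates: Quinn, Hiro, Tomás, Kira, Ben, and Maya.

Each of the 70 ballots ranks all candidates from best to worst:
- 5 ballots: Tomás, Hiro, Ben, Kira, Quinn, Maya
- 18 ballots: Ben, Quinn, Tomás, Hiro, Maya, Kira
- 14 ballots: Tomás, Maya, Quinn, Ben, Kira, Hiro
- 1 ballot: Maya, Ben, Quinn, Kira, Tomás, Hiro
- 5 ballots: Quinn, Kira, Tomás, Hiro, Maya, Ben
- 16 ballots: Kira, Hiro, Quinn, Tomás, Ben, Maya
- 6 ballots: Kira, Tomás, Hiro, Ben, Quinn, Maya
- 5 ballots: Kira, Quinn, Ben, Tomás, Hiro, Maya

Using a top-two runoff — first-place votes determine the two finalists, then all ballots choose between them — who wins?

Tomás

Round 1 first-place votes: Quinn 5, Hiro 0, Tomás 19, Kira 27, Ben 18, Maya 1. Kira and Tomás advance.
Runoff: Kira is ranked above Tomás on 33 ballots, Tomás above Kira on 37.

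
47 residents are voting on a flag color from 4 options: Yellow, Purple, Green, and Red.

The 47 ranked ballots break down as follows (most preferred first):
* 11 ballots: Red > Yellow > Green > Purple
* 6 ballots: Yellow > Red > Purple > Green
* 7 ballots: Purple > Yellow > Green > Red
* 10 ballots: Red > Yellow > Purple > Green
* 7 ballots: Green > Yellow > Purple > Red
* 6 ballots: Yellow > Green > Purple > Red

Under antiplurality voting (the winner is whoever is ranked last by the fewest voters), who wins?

Last-place votes: Yellow 0, Purple 11, Green 16, Red 20.

Yellow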